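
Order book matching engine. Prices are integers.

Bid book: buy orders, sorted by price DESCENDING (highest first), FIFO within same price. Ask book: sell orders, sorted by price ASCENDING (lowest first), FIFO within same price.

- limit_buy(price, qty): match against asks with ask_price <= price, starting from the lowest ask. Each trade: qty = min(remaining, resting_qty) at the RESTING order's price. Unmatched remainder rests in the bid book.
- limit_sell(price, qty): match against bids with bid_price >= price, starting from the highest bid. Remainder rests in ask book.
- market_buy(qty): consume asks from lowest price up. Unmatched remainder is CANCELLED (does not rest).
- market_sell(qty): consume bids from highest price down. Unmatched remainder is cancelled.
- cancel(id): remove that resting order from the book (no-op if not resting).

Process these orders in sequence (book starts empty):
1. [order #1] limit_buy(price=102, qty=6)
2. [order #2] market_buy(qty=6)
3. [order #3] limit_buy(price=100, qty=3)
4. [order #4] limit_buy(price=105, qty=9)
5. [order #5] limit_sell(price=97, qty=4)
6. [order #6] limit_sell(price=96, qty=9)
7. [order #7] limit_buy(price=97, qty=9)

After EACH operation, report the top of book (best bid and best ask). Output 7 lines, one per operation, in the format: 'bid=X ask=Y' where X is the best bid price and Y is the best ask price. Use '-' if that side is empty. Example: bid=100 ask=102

After op 1 [order #1] limit_buy(price=102, qty=6): fills=none; bids=[#1:6@102] asks=[-]
After op 2 [order #2] market_buy(qty=6): fills=none; bids=[#1:6@102] asks=[-]
After op 3 [order #3] limit_buy(price=100, qty=3): fills=none; bids=[#1:6@102 #3:3@100] asks=[-]
After op 4 [order #4] limit_buy(price=105, qty=9): fills=none; bids=[#4:9@105 #1:6@102 #3:3@100] asks=[-]
After op 5 [order #5] limit_sell(price=97, qty=4): fills=#4x#5:4@105; bids=[#4:5@105 #1:6@102 #3:3@100] asks=[-]
After op 6 [order #6] limit_sell(price=96, qty=9): fills=#4x#6:5@105 #1x#6:4@102; bids=[#1:2@102 #3:3@100] asks=[-]
After op 7 [order #7] limit_buy(price=97, qty=9): fills=none; bids=[#1:2@102 #3:3@100 #7:9@97] asks=[-]

Answer: bid=102 ask=-
bid=102 ask=-
bid=102 ask=-
bid=105 ask=-
bid=105 ask=-
bid=102 ask=-
bid=102 ask=-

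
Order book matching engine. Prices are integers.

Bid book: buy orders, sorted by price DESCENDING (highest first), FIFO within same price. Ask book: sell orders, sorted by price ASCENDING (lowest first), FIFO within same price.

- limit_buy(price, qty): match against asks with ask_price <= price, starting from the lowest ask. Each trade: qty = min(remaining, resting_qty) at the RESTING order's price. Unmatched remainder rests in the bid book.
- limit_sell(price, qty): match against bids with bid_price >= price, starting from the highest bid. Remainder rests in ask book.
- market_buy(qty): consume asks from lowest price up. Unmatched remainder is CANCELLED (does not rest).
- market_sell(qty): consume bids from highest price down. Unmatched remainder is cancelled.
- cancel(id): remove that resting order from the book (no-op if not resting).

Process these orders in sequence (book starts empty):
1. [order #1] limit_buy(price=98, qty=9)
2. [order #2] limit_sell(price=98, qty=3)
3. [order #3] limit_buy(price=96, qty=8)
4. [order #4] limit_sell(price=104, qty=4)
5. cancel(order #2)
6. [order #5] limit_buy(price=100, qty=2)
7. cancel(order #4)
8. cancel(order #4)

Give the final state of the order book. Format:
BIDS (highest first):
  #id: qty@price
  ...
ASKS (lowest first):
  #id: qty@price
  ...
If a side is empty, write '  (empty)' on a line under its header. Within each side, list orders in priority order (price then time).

Answer: BIDS (highest first):
  #5: 2@100
  #1: 6@98
  #3: 8@96
ASKS (lowest first):
  (empty)

Derivation:
After op 1 [order #1] limit_buy(price=98, qty=9): fills=none; bids=[#1:9@98] asks=[-]
After op 2 [order #2] limit_sell(price=98, qty=3): fills=#1x#2:3@98; bids=[#1:6@98] asks=[-]
After op 3 [order #3] limit_buy(price=96, qty=8): fills=none; bids=[#1:6@98 #3:8@96] asks=[-]
After op 4 [order #4] limit_sell(price=104, qty=4): fills=none; bids=[#1:6@98 #3:8@96] asks=[#4:4@104]
After op 5 cancel(order #2): fills=none; bids=[#1:6@98 #3:8@96] asks=[#4:4@104]
After op 6 [order #5] limit_buy(price=100, qty=2): fills=none; bids=[#5:2@100 #1:6@98 #3:8@96] asks=[#4:4@104]
After op 7 cancel(order #4): fills=none; bids=[#5:2@100 #1:6@98 #3:8@96] asks=[-]
After op 8 cancel(order #4): fills=none; bids=[#5:2@100 #1:6@98 #3:8@96] asks=[-]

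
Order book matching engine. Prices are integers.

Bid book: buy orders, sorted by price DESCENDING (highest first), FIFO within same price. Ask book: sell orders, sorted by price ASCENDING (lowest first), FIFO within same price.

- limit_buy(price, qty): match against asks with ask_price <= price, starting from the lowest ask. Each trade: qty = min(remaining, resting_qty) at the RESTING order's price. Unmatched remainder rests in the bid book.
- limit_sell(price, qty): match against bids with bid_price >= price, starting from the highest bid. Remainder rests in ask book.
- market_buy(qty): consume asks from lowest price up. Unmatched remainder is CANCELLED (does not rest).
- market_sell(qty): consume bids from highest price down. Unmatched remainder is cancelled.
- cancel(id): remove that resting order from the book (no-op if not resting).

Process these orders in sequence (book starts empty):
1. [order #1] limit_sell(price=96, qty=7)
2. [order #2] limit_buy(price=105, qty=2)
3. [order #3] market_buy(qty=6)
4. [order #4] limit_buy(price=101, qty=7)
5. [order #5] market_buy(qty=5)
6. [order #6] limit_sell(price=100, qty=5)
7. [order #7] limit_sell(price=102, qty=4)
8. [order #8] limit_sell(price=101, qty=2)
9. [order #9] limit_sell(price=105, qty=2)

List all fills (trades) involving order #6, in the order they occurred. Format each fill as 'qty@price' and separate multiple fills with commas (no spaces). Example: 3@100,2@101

Answer: 5@101

Derivation:
After op 1 [order #1] limit_sell(price=96, qty=7): fills=none; bids=[-] asks=[#1:7@96]
After op 2 [order #2] limit_buy(price=105, qty=2): fills=#2x#1:2@96; bids=[-] asks=[#1:5@96]
After op 3 [order #3] market_buy(qty=6): fills=#3x#1:5@96; bids=[-] asks=[-]
After op 4 [order #4] limit_buy(price=101, qty=7): fills=none; bids=[#4:7@101] asks=[-]
After op 5 [order #5] market_buy(qty=5): fills=none; bids=[#4:7@101] asks=[-]
After op 6 [order #6] limit_sell(price=100, qty=5): fills=#4x#6:5@101; bids=[#4:2@101] asks=[-]
After op 7 [order #7] limit_sell(price=102, qty=4): fills=none; bids=[#4:2@101] asks=[#7:4@102]
After op 8 [order #8] limit_sell(price=101, qty=2): fills=#4x#8:2@101; bids=[-] asks=[#7:4@102]
After op 9 [order #9] limit_sell(price=105, qty=2): fills=none; bids=[-] asks=[#7:4@102 #9:2@105]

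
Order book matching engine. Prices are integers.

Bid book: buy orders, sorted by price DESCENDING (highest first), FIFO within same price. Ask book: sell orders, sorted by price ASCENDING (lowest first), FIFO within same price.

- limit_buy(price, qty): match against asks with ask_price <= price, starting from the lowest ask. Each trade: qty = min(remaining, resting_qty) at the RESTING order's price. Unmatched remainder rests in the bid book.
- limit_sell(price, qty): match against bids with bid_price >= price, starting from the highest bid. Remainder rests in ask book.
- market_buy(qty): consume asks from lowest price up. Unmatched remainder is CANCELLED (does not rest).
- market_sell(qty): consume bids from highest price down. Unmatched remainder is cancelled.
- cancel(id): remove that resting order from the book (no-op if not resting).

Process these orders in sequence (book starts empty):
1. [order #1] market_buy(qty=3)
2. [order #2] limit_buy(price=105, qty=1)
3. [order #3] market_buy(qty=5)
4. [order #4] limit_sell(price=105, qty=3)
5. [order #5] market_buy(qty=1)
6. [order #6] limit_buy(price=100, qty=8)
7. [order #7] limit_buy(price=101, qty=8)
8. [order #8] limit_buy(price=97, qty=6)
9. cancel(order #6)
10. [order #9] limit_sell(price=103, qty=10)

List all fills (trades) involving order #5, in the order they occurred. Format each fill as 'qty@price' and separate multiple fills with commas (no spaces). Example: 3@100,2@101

Answer: 1@105

Derivation:
After op 1 [order #1] market_buy(qty=3): fills=none; bids=[-] asks=[-]
After op 2 [order #2] limit_buy(price=105, qty=1): fills=none; bids=[#2:1@105] asks=[-]
After op 3 [order #3] market_buy(qty=5): fills=none; bids=[#2:1@105] asks=[-]
After op 4 [order #4] limit_sell(price=105, qty=3): fills=#2x#4:1@105; bids=[-] asks=[#4:2@105]
After op 5 [order #5] market_buy(qty=1): fills=#5x#4:1@105; bids=[-] asks=[#4:1@105]
After op 6 [order #6] limit_buy(price=100, qty=8): fills=none; bids=[#6:8@100] asks=[#4:1@105]
After op 7 [order #7] limit_buy(price=101, qty=8): fills=none; bids=[#7:8@101 #6:8@100] asks=[#4:1@105]
After op 8 [order #8] limit_buy(price=97, qty=6): fills=none; bids=[#7:8@101 #6:8@100 #8:6@97] asks=[#4:1@105]
After op 9 cancel(order #6): fills=none; bids=[#7:8@101 #8:6@97] asks=[#4:1@105]
After op 10 [order #9] limit_sell(price=103, qty=10): fills=none; bids=[#7:8@101 #8:6@97] asks=[#9:10@103 #4:1@105]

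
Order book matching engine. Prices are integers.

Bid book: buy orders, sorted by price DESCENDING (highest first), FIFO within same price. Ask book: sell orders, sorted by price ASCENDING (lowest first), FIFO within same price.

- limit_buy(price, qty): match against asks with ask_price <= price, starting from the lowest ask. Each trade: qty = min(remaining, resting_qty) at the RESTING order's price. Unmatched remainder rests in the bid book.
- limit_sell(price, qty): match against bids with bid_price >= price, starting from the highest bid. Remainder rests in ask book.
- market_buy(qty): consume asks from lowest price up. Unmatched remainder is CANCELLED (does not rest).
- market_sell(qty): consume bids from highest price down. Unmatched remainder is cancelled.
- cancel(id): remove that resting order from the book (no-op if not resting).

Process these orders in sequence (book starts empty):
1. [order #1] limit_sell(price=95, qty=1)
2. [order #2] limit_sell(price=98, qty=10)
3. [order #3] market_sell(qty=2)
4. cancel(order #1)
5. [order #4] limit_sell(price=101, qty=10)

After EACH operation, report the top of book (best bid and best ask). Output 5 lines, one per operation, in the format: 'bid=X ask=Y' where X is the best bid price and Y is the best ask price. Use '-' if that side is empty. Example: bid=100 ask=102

After op 1 [order #1] limit_sell(price=95, qty=1): fills=none; bids=[-] asks=[#1:1@95]
After op 2 [order #2] limit_sell(price=98, qty=10): fills=none; bids=[-] asks=[#1:1@95 #2:10@98]
After op 3 [order #3] market_sell(qty=2): fills=none; bids=[-] asks=[#1:1@95 #2:10@98]
After op 4 cancel(order #1): fills=none; bids=[-] asks=[#2:10@98]
After op 5 [order #4] limit_sell(price=101, qty=10): fills=none; bids=[-] asks=[#2:10@98 #4:10@101]

Answer: bid=- ask=95
bid=- ask=95
bid=- ask=95
bid=- ask=98
bid=- ask=98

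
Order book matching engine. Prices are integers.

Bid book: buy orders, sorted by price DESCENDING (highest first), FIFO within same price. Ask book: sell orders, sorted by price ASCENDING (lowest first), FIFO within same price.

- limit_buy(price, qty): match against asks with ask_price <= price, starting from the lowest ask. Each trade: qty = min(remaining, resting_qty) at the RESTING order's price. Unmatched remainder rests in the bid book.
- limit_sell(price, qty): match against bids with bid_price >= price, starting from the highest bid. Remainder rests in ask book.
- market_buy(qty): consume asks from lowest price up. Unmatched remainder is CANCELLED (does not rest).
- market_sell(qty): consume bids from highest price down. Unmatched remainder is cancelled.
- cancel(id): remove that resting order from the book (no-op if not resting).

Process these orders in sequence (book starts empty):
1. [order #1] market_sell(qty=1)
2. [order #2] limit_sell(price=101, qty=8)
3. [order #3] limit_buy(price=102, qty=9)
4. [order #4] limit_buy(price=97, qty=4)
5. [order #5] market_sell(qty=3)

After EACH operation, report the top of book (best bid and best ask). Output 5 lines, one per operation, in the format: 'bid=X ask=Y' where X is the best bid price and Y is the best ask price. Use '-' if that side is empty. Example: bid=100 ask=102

Answer: bid=- ask=-
bid=- ask=101
bid=102 ask=-
bid=102 ask=-
bid=97 ask=-

Derivation:
After op 1 [order #1] market_sell(qty=1): fills=none; bids=[-] asks=[-]
After op 2 [order #2] limit_sell(price=101, qty=8): fills=none; bids=[-] asks=[#2:8@101]
After op 3 [order #3] limit_buy(price=102, qty=9): fills=#3x#2:8@101; bids=[#3:1@102] asks=[-]
After op 4 [order #4] limit_buy(price=97, qty=4): fills=none; bids=[#3:1@102 #4:4@97] asks=[-]
After op 5 [order #5] market_sell(qty=3): fills=#3x#5:1@102 #4x#5:2@97; bids=[#4:2@97] asks=[-]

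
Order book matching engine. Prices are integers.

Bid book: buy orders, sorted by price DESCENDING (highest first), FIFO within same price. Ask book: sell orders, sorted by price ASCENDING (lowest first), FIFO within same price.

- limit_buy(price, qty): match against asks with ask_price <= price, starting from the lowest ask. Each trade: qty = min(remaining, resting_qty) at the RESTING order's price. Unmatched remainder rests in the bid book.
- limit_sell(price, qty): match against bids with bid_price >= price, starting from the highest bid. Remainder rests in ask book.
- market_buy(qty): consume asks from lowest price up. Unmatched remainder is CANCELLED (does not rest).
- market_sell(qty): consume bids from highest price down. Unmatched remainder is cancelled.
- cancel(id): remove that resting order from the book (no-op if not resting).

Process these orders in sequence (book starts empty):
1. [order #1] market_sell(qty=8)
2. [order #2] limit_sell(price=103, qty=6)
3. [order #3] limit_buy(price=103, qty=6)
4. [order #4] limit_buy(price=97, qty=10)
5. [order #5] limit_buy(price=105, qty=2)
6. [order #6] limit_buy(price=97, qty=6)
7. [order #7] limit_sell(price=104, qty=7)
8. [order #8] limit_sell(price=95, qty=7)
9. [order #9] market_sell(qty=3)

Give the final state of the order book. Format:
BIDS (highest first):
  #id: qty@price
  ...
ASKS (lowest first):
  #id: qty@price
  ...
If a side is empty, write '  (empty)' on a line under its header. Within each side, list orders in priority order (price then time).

Answer: BIDS (highest first):
  #6: 6@97
ASKS (lowest first):
  #7: 5@104

Derivation:
After op 1 [order #1] market_sell(qty=8): fills=none; bids=[-] asks=[-]
After op 2 [order #2] limit_sell(price=103, qty=6): fills=none; bids=[-] asks=[#2:6@103]
After op 3 [order #3] limit_buy(price=103, qty=6): fills=#3x#2:6@103; bids=[-] asks=[-]
After op 4 [order #4] limit_buy(price=97, qty=10): fills=none; bids=[#4:10@97] asks=[-]
After op 5 [order #5] limit_buy(price=105, qty=2): fills=none; bids=[#5:2@105 #4:10@97] asks=[-]
After op 6 [order #6] limit_buy(price=97, qty=6): fills=none; bids=[#5:2@105 #4:10@97 #6:6@97] asks=[-]
After op 7 [order #7] limit_sell(price=104, qty=7): fills=#5x#7:2@105; bids=[#4:10@97 #6:6@97] asks=[#7:5@104]
After op 8 [order #8] limit_sell(price=95, qty=7): fills=#4x#8:7@97; bids=[#4:3@97 #6:6@97] asks=[#7:5@104]
After op 9 [order #9] market_sell(qty=3): fills=#4x#9:3@97; bids=[#6:6@97] asks=[#7:5@104]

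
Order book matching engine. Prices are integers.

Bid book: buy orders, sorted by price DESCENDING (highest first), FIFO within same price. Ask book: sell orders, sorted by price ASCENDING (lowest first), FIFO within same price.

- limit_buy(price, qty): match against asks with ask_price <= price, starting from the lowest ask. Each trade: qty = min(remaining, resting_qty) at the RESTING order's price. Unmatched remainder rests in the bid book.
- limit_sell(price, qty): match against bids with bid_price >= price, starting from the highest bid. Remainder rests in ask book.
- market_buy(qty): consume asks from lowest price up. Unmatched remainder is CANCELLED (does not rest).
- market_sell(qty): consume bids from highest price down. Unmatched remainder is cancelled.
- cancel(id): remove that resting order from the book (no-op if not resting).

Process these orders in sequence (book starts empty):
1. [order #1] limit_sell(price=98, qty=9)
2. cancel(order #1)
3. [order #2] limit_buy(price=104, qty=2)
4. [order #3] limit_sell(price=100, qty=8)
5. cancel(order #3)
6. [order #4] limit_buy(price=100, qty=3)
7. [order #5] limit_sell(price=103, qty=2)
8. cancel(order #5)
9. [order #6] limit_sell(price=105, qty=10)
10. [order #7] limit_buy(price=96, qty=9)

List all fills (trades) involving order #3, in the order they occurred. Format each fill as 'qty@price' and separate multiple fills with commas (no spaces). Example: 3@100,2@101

Answer: 2@104

Derivation:
After op 1 [order #1] limit_sell(price=98, qty=9): fills=none; bids=[-] asks=[#1:9@98]
After op 2 cancel(order #1): fills=none; bids=[-] asks=[-]
After op 3 [order #2] limit_buy(price=104, qty=2): fills=none; bids=[#2:2@104] asks=[-]
After op 4 [order #3] limit_sell(price=100, qty=8): fills=#2x#3:2@104; bids=[-] asks=[#3:6@100]
After op 5 cancel(order #3): fills=none; bids=[-] asks=[-]
After op 6 [order #4] limit_buy(price=100, qty=3): fills=none; bids=[#4:3@100] asks=[-]
After op 7 [order #5] limit_sell(price=103, qty=2): fills=none; bids=[#4:3@100] asks=[#5:2@103]
After op 8 cancel(order #5): fills=none; bids=[#4:3@100] asks=[-]
After op 9 [order #6] limit_sell(price=105, qty=10): fills=none; bids=[#4:3@100] asks=[#6:10@105]
After op 10 [order #7] limit_buy(price=96, qty=9): fills=none; bids=[#4:3@100 #7:9@96] asks=[#6:10@105]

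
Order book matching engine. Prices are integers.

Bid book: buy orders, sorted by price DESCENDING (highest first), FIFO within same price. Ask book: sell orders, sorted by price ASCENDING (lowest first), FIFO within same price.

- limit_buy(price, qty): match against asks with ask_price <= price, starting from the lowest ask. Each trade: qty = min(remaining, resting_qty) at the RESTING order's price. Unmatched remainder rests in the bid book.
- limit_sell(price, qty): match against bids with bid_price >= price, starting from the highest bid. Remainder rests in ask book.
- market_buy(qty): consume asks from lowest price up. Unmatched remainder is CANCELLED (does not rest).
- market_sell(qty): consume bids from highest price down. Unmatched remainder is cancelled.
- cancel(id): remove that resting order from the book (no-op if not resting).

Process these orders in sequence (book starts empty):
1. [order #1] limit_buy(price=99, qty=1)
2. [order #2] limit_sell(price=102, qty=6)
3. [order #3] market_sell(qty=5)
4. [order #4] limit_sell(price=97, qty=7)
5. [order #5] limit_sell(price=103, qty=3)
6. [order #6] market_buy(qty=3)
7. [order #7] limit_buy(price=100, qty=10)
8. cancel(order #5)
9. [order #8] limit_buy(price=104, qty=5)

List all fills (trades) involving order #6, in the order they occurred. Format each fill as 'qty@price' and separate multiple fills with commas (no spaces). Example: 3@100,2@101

Answer: 3@97

Derivation:
After op 1 [order #1] limit_buy(price=99, qty=1): fills=none; bids=[#1:1@99] asks=[-]
After op 2 [order #2] limit_sell(price=102, qty=6): fills=none; bids=[#1:1@99] asks=[#2:6@102]
After op 3 [order #3] market_sell(qty=5): fills=#1x#3:1@99; bids=[-] asks=[#2:6@102]
After op 4 [order #4] limit_sell(price=97, qty=7): fills=none; bids=[-] asks=[#4:7@97 #2:6@102]
After op 5 [order #5] limit_sell(price=103, qty=3): fills=none; bids=[-] asks=[#4:7@97 #2:6@102 #5:3@103]
After op 6 [order #6] market_buy(qty=3): fills=#6x#4:3@97; bids=[-] asks=[#4:4@97 #2:6@102 #5:3@103]
After op 7 [order #7] limit_buy(price=100, qty=10): fills=#7x#4:4@97; bids=[#7:6@100] asks=[#2:6@102 #5:3@103]
After op 8 cancel(order #5): fills=none; bids=[#7:6@100] asks=[#2:6@102]
After op 9 [order #8] limit_buy(price=104, qty=5): fills=#8x#2:5@102; bids=[#7:6@100] asks=[#2:1@102]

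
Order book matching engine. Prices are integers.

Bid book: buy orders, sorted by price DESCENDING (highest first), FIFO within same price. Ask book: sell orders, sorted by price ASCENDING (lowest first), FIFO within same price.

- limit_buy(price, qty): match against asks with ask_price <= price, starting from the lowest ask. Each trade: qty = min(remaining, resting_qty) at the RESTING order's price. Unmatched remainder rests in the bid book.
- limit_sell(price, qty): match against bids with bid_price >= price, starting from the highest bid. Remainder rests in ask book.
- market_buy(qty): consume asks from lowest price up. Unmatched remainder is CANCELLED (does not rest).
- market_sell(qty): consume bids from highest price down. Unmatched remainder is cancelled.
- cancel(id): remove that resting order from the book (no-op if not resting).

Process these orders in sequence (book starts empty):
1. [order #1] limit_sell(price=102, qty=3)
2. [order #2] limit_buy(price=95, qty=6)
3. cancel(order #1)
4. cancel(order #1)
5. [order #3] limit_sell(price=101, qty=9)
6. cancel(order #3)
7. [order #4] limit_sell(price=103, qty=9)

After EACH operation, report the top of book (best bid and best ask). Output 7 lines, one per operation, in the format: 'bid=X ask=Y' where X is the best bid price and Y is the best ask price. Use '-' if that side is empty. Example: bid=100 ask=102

Answer: bid=- ask=102
bid=95 ask=102
bid=95 ask=-
bid=95 ask=-
bid=95 ask=101
bid=95 ask=-
bid=95 ask=103

Derivation:
After op 1 [order #1] limit_sell(price=102, qty=3): fills=none; bids=[-] asks=[#1:3@102]
After op 2 [order #2] limit_buy(price=95, qty=6): fills=none; bids=[#2:6@95] asks=[#1:3@102]
After op 3 cancel(order #1): fills=none; bids=[#2:6@95] asks=[-]
After op 4 cancel(order #1): fills=none; bids=[#2:6@95] asks=[-]
After op 5 [order #3] limit_sell(price=101, qty=9): fills=none; bids=[#2:6@95] asks=[#3:9@101]
After op 6 cancel(order #3): fills=none; bids=[#2:6@95] asks=[-]
After op 7 [order #4] limit_sell(price=103, qty=9): fills=none; bids=[#2:6@95] asks=[#4:9@103]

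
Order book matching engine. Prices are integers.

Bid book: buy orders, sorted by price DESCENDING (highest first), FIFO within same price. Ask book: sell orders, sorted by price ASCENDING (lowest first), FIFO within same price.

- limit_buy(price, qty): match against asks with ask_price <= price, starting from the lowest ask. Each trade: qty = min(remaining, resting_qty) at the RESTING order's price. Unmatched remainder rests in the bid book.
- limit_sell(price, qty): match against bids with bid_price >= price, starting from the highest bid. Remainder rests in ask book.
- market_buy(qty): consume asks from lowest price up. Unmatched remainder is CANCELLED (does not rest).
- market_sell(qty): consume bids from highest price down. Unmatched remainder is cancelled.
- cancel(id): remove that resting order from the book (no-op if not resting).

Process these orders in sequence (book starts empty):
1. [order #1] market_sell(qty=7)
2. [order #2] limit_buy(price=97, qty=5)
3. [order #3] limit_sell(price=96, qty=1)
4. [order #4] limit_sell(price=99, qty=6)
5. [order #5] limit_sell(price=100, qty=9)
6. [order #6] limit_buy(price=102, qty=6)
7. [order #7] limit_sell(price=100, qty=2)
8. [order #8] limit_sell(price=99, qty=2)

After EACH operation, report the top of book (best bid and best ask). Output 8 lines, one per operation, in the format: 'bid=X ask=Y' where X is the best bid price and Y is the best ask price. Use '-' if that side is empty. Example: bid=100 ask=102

Answer: bid=- ask=-
bid=97 ask=-
bid=97 ask=-
bid=97 ask=99
bid=97 ask=99
bid=97 ask=100
bid=97 ask=100
bid=97 ask=99

Derivation:
After op 1 [order #1] market_sell(qty=7): fills=none; bids=[-] asks=[-]
After op 2 [order #2] limit_buy(price=97, qty=5): fills=none; bids=[#2:5@97] asks=[-]
After op 3 [order #3] limit_sell(price=96, qty=1): fills=#2x#3:1@97; bids=[#2:4@97] asks=[-]
After op 4 [order #4] limit_sell(price=99, qty=6): fills=none; bids=[#2:4@97] asks=[#4:6@99]
After op 5 [order #5] limit_sell(price=100, qty=9): fills=none; bids=[#2:4@97] asks=[#4:6@99 #5:9@100]
After op 6 [order #6] limit_buy(price=102, qty=6): fills=#6x#4:6@99; bids=[#2:4@97] asks=[#5:9@100]
After op 7 [order #7] limit_sell(price=100, qty=2): fills=none; bids=[#2:4@97] asks=[#5:9@100 #7:2@100]
After op 8 [order #8] limit_sell(price=99, qty=2): fills=none; bids=[#2:4@97] asks=[#8:2@99 #5:9@100 #7:2@100]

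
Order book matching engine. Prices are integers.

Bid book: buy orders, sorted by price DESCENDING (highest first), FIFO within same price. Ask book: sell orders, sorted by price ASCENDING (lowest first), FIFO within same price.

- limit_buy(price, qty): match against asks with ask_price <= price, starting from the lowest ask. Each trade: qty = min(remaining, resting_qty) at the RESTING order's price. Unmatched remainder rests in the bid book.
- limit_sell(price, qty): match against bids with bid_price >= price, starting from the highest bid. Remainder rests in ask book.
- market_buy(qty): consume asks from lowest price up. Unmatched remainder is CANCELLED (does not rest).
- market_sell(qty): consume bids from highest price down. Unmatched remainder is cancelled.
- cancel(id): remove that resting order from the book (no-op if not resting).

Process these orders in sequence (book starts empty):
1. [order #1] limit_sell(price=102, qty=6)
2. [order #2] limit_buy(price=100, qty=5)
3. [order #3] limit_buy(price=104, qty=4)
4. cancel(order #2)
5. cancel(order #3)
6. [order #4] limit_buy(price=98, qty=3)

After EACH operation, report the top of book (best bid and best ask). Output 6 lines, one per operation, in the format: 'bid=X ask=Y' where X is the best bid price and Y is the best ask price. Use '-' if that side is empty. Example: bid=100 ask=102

Answer: bid=- ask=102
bid=100 ask=102
bid=100 ask=102
bid=- ask=102
bid=- ask=102
bid=98 ask=102

Derivation:
After op 1 [order #1] limit_sell(price=102, qty=6): fills=none; bids=[-] asks=[#1:6@102]
After op 2 [order #2] limit_buy(price=100, qty=5): fills=none; bids=[#2:5@100] asks=[#1:6@102]
After op 3 [order #3] limit_buy(price=104, qty=4): fills=#3x#1:4@102; bids=[#2:5@100] asks=[#1:2@102]
After op 4 cancel(order #2): fills=none; bids=[-] asks=[#1:2@102]
After op 5 cancel(order #3): fills=none; bids=[-] asks=[#1:2@102]
After op 6 [order #4] limit_buy(price=98, qty=3): fills=none; bids=[#4:3@98] asks=[#1:2@102]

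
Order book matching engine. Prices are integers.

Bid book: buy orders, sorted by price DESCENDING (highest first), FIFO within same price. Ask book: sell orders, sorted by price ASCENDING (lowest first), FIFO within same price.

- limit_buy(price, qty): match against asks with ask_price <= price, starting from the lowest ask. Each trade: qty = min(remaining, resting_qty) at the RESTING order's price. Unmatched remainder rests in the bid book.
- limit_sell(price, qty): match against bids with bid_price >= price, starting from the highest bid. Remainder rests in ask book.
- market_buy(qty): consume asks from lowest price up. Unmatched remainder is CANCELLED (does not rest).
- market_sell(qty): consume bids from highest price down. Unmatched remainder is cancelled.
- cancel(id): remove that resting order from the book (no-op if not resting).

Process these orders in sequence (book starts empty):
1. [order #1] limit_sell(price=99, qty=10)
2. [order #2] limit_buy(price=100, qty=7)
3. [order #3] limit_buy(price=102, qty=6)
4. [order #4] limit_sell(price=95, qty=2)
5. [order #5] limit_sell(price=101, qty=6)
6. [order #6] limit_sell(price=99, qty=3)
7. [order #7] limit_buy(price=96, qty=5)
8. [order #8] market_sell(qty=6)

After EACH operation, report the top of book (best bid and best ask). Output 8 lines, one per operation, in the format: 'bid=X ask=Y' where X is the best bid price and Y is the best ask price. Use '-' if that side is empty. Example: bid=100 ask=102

Answer: bid=- ask=99
bid=- ask=99
bid=102 ask=-
bid=102 ask=-
bid=- ask=101
bid=- ask=99
bid=96 ask=99
bid=- ask=99

Derivation:
After op 1 [order #1] limit_sell(price=99, qty=10): fills=none; bids=[-] asks=[#1:10@99]
After op 2 [order #2] limit_buy(price=100, qty=7): fills=#2x#1:7@99; bids=[-] asks=[#1:3@99]
After op 3 [order #3] limit_buy(price=102, qty=6): fills=#3x#1:3@99; bids=[#3:3@102] asks=[-]
After op 4 [order #4] limit_sell(price=95, qty=2): fills=#3x#4:2@102; bids=[#3:1@102] asks=[-]
After op 5 [order #5] limit_sell(price=101, qty=6): fills=#3x#5:1@102; bids=[-] asks=[#5:5@101]
After op 6 [order #6] limit_sell(price=99, qty=3): fills=none; bids=[-] asks=[#6:3@99 #5:5@101]
After op 7 [order #7] limit_buy(price=96, qty=5): fills=none; bids=[#7:5@96] asks=[#6:3@99 #5:5@101]
After op 8 [order #8] market_sell(qty=6): fills=#7x#8:5@96; bids=[-] asks=[#6:3@99 #5:5@101]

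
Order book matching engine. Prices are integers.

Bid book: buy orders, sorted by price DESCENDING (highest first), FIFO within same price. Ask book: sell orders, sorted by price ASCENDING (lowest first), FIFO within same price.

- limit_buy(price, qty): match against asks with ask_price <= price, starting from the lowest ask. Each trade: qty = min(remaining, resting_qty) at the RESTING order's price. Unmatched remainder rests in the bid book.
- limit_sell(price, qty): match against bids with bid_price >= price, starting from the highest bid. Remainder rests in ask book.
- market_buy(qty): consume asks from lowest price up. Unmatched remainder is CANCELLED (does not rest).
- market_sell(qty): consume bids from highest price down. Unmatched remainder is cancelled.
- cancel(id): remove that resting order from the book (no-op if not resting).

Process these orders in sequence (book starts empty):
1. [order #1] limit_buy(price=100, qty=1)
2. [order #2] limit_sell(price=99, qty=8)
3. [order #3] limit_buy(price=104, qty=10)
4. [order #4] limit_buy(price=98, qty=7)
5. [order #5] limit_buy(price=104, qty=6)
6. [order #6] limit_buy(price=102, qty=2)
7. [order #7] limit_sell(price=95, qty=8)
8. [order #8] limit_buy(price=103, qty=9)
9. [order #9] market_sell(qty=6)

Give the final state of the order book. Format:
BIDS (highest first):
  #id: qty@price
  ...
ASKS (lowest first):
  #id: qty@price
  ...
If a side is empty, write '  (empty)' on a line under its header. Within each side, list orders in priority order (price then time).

Answer: BIDS (highest first):
  #8: 4@103
  #6: 2@102
  #4: 7@98
ASKS (lowest first):
  (empty)

Derivation:
After op 1 [order #1] limit_buy(price=100, qty=1): fills=none; bids=[#1:1@100] asks=[-]
After op 2 [order #2] limit_sell(price=99, qty=8): fills=#1x#2:1@100; bids=[-] asks=[#2:7@99]
After op 3 [order #3] limit_buy(price=104, qty=10): fills=#3x#2:7@99; bids=[#3:3@104] asks=[-]
After op 4 [order #4] limit_buy(price=98, qty=7): fills=none; bids=[#3:3@104 #4:7@98] asks=[-]
After op 5 [order #5] limit_buy(price=104, qty=6): fills=none; bids=[#3:3@104 #5:6@104 #4:7@98] asks=[-]
After op 6 [order #6] limit_buy(price=102, qty=2): fills=none; bids=[#3:3@104 #5:6@104 #6:2@102 #4:7@98] asks=[-]
After op 7 [order #7] limit_sell(price=95, qty=8): fills=#3x#7:3@104 #5x#7:5@104; bids=[#5:1@104 #6:2@102 #4:7@98] asks=[-]
After op 8 [order #8] limit_buy(price=103, qty=9): fills=none; bids=[#5:1@104 #8:9@103 #6:2@102 #4:7@98] asks=[-]
After op 9 [order #9] market_sell(qty=6): fills=#5x#9:1@104 #8x#9:5@103; bids=[#8:4@103 #6:2@102 #4:7@98] asks=[-]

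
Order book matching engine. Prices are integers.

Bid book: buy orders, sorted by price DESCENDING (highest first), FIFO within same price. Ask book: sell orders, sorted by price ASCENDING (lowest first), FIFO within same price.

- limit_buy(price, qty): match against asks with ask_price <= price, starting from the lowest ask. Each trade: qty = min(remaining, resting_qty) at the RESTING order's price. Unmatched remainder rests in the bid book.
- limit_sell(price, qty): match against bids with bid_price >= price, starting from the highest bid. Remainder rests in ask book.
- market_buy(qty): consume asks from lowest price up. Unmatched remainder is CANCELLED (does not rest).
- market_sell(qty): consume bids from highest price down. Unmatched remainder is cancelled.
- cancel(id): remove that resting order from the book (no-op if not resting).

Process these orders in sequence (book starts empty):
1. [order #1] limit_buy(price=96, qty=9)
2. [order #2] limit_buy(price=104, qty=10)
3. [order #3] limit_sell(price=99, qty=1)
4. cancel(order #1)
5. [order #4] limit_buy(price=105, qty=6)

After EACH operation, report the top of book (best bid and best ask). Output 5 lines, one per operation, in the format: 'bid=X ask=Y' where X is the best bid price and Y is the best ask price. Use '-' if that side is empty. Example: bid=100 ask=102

After op 1 [order #1] limit_buy(price=96, qty=9): fills=none; bids=[#1:9@96] asks=[-]
After op 2 [order #2] limit_buy(price=104, qty=10): fills=none; bids=[#2:10@104 #1:9@96] asks=[-]
After op 3 [order #3] limit_sell(price=99, qty=1): fills=#2x#3:1@104; bids=[#2:9@104 #1:9@96] asks=[-]
After op 4 cancel(order #1): fills=none; bids=[#2:9@104] asks=[-]
After op 5 [order #4] limit_buy(price=105, qty=6): fills=none; bids=[#4:6@105 #2:9@104] asks=[-]

Answer: bid=96 ask=-
bid=104 ask=-
bid=104 ask=-
bid=104 ask=-
bid=105 ask=-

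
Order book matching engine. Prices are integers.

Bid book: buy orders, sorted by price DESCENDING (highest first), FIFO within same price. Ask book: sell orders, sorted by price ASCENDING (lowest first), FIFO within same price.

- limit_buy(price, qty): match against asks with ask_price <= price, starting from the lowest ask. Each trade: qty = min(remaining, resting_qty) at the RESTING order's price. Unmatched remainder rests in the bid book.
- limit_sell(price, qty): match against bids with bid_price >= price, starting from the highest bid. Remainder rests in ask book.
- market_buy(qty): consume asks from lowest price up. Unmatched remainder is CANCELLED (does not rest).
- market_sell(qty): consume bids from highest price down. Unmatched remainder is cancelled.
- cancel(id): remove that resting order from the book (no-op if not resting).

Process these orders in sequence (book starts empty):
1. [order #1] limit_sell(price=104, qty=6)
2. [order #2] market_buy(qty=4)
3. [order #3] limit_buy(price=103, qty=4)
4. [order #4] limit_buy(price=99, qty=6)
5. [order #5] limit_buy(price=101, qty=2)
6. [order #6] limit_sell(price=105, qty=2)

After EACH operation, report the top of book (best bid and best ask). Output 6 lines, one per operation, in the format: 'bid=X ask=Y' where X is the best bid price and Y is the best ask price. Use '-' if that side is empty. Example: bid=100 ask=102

Answer: bid=- ask=104
bid=- ask=104
bid=103 ask=104
bid=103 ask=104
bid=103 ask=104
bid=103 ask=104

Derivation:
After op 1 [order #1] limit_sell(price=104, qty=6): fills=none; bids=[-] asks=[#1:6@104]
After op 2 [order #2] market_buy(qty=4): fills=#2x#1:4@104; bids=[-] asks=[#1:2@104]
After op 3 [order #3] limit_buy(price=103, qty=4): fills=none; bids=[#3:4@103] asks=[#1:2@104]
After op 4 [order #4] limit_buy(price=99, qty=6): fills=none; bids=[#3:4@103 #4:6@99] asks=[#1:2@104]
After op 5 [order #5] limit_buy(price=101, qty=2): fills=none; bids=[#3:4@103 #5:2@101 #4:6@99] asks=[#1:2@104]
After op 6 [order #6] limit_sell(price=105, qty=2): fills=none; bids=[#3:4@103 #5:2@101 #4:6@99] asks=[#1:2@104 #6:2@105]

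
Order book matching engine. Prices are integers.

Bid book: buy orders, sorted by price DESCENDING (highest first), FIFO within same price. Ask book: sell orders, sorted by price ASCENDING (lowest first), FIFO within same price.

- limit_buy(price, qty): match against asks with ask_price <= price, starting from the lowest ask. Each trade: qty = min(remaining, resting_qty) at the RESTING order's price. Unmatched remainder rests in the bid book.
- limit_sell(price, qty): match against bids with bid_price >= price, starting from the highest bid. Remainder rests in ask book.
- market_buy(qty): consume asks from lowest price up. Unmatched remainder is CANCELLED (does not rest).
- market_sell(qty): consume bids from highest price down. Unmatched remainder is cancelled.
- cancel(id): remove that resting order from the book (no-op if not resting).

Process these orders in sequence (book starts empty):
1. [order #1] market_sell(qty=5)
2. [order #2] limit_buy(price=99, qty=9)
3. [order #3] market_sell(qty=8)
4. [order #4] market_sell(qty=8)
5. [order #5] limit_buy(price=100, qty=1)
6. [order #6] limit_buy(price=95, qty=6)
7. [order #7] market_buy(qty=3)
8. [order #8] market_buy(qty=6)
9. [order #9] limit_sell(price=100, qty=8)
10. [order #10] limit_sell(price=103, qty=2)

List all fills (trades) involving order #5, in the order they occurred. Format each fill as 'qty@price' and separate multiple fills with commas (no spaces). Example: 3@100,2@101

After op 1 [order #1] market_sell(qty=5): fills=none; bids=[-] asks=[-]
After op 2 [order #2] limit_buy(price=99, qty=9): fills=none; bids=[#2:9@99] asks=[-]
After op 3 [order #3] market_sell(qty=8): fills=#2x#3:8@99; bids=[#2:1@99] asks=[-]
After op 4 [order #4] market_sell(qty=8): fills=#2x#4:1@99; bids=[-] asks=[-]
After op 5 [order #5] limit_buy(price=100, qty=1): fills=none; bids=[#5:1@100] asks=[-]
After op 6 [order #6] limit_buy(price=95, qty=6): fills=none; bids=[#5:1@100 #6:6@95] asks=[-]
After op 7 [order #7] market_buy(qty=3): fills=none; bids=[#5:1@100 #6:6@95] asks=[-]
After op 8 [order #8] market_buy(qty=6): fills=none; bids=[#5:1@100 #6:6@95] asks=[-]
After op 9 [order #9] limit_sell(price=100, qty=8): fills=#5x#9:1@100; bids=[#6:6@95] asks=[#9:7@100]
After op 10 [order #10] limit_sell(price=103, qty=2): fills=none; bids=[#6:6@95] asks=[#9:7@100 #10:2@103]

Answer: 1@100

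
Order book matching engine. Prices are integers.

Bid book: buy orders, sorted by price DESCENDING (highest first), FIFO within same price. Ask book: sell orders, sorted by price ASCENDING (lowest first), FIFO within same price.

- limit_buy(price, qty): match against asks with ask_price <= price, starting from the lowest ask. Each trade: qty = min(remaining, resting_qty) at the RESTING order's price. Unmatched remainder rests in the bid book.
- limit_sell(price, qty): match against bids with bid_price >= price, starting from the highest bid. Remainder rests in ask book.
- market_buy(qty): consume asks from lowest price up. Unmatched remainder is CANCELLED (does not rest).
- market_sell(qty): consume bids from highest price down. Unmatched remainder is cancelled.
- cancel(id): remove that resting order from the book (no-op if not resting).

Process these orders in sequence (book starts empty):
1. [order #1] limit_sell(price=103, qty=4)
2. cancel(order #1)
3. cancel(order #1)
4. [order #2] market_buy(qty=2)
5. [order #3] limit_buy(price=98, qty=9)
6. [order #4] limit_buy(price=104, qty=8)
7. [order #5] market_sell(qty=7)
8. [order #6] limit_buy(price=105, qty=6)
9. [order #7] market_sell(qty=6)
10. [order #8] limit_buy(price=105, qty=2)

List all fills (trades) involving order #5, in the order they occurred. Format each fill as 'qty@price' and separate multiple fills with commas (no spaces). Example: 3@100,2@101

Answer: 7@104

Derivation:
After op 1 [order #1] limit_sell(price=103, qty=4): fills=none; bids=[-] asks=[#1:4@103]
After op 2 cancel(order #1): fills=none; bids=[-] asks=[-]
After op 3 cancel(order #1): fills=none; bids=[-] asks=[-]
After op 4 [order #2] market_buy(qty=2): fills=none; bids=[-] asks=[-]
After op 5 [order #3] limit_buy(price=98, qty=9): fills=none; bids=[#3:9@98] asks=[-]
After op 6 [order #4] limit_buy(price=104, qty=8): fills=none; bids=[#4:8@104 #3:9@98] asks=[-]
After op 7 [order #5] market_sell(qty=7): fills=#4x#5:7@104; bids=[#4:1@104 #3:9@98] asks=[-]
After op 8 [order #6] limit_buy(price=105, qty=6): fills=none; bids=[#6:6@105 #4:1@104 #3:9@98] asks=[-]
After op 9 [order #7] market_sell(qty=6): fills=#6x#7:6@105; bids=[#4:1@104 #3:9@98] asks=[-]
After op 10 [order #8] limit_buy(price=105, qty=2): fills=none; bids=[#8:2@105 #4:1@104 #3:9@98] asks=[-]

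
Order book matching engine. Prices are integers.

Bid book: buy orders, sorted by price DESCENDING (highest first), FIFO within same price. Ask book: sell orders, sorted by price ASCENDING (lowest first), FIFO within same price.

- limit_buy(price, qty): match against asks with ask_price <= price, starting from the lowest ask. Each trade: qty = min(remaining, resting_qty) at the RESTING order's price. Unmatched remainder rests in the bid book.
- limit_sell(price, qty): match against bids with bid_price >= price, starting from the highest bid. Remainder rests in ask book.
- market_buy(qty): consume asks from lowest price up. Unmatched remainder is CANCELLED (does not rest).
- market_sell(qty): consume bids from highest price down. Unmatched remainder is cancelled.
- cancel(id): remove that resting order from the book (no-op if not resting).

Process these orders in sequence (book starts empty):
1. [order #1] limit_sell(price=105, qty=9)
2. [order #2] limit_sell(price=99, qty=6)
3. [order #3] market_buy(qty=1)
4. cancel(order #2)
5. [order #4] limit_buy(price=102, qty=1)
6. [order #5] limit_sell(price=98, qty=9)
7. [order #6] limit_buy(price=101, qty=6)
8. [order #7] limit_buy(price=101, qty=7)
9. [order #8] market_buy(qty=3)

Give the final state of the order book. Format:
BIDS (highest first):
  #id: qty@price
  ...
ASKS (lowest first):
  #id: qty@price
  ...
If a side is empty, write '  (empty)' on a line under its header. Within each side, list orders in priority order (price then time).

After op 1 [order #1] limit_sell(price=105, qty=9): fills=none; bids=[-] asks=[#1:9@105]
After op 2 [order #2] limit_sell(price=99, qty=6): fills=none; bids=[-] asks=[#2:6@99 #1:9@105]
After op 3 [order #3] market_buy(qty=1): fills=#3x#2:1@99; bids=[-] asks=[#2:5@99 #1:9@105]
After op 4 cancel(order #2): fills=none; bids=[-] asks=[#1:9@105]
After op 5 [order #4] limit_buy(price=102, qty=1): fills=none; bids=[#4:1@102] asks=[#1:9@105]
After op 6 [order #5] limit_sell(price=98, qty=9): fills=#4x#5:1@102; bids=[-] asks=[#5:8@98 #1:9@105]
After op 7 [order #6] limit_buy(price=101, qty=6): fills=#6x#5:6@98; bids=[-] asks=[#5:2@98 #1:9@105]
After op 8 [order #7] limit_buy(price=101, qty=7): fills=#7x#5:2@98; bids=[#7:5@101] asks=[#1:9@105]
After op 9 [order #8] market_buy(qty=3): fills=#8x#1:3@105; bids=[#7:5@101] asks=[#1:6@105]

Answer: BIDS (highest first):
  #7: 5@101
ASKS (lowest first):
  #1: 6@105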